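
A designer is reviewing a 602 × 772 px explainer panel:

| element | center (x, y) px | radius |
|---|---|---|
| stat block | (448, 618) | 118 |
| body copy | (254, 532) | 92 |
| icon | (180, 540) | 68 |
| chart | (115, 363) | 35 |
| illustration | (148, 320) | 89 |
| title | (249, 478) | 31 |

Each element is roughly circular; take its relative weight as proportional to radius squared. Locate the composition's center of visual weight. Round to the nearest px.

Weights ∝ r²: stat block 118² = 13924, body copy 92² = 8464, icon 68² = 4624, chart 35² = 1225, illustration 89² = 7921, title 31² = 961; Σw = 37119.
Σw·x = 10772600; x̄ = 10772600/37119 ≈ 290.22.
y: moment 19043593 / weight 37119 ≈ 513.04

(290, 513)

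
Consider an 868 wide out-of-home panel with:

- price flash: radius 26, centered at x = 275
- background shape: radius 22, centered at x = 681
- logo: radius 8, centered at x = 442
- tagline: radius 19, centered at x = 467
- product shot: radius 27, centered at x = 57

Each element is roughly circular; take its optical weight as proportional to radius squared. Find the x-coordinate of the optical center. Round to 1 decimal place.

r² weights: price flash 26² = 676, background shape 22² = 484, logo 8² = 64, tagline 19² = 361, product shot 27² = 729. Total = 2314.
Σw·x = 676·275 + 484·681 + 64·442 + 361·467 + 729·57 = 753932, so x̄ = 753932/2314 ≈ 325.81.

x ≈ 325.8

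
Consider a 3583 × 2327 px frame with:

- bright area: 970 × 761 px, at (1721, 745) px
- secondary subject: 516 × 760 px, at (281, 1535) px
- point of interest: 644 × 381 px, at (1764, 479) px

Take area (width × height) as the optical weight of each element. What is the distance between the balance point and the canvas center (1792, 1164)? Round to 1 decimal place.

Areas: bright area 970·761 = 738170, secondary subject 516·760 = 392160, point of interest 644·381 = 245364. Total weight = 1375694.
x: (738170·1721 + 392160·281 + 245364·1764) / 1375694 = 1813409626 / 1375694 ≈ 1318.18
y: (738170·745 + 392160·1535 + 245364·479) / 1375694 = 1269431606 / 1375694 ≈ 922.76
Offset from (1792, 1164): Δx ≈ -473.82, Δy ≈ -241.24; distance = √(Δx² + Δy²) ≈ 531.70.

≈ 531.7 px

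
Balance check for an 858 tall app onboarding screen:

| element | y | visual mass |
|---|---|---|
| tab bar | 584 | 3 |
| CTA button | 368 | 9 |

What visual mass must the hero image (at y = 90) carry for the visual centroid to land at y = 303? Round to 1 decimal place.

Existing Σw = 12 (3 + 9); existing moment 3·584 + 9·368 = 5064.
Set Σw·y/Σw = 303: (5064 + 90w) = 303·(12 + w).
Rearranging, w·(90 − 303) = 303·12 − 5064 = -1428, so w ≈ -1428/-213 = 6.70.

w ≈ 6.7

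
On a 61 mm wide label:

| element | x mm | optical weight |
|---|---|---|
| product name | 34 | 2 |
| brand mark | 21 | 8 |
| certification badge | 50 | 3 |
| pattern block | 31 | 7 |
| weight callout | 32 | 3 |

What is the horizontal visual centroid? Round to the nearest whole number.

Weights sum to 2 + 8 + 3 + 7 + 3 = 23.
x-moment: 2·34 + 8·21 + 3·50 + 7·31 + 3·32 = 699; centroid 699/23 ≈ 30.39.

x ≈ 30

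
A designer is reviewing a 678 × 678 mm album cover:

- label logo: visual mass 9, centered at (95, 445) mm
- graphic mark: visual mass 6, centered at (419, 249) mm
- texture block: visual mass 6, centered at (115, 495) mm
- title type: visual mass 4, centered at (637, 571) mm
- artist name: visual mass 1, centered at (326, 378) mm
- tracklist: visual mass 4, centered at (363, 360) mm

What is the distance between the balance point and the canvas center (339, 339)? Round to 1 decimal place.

≈ 99.7 mm

Total weight = 9 + 6 + 6 + 4 + 1 + 4 = 30.
x-moment: 9·95 + 6·419 + 6·115 + 4·637 + 1·326 + 4·363 = 8385; centroid 8385/30 ≈ 279.50.
y-moment: 9·445 + 6·249 + 6·495 + 4·571 + 1·378 + 4·360 = 12571; centroid 12571/30 ≈ 419.03.
From (339, 339): dx = -59.50, dy = 80.03, so the distance is √(dx²+dy²) ≈ 99.73.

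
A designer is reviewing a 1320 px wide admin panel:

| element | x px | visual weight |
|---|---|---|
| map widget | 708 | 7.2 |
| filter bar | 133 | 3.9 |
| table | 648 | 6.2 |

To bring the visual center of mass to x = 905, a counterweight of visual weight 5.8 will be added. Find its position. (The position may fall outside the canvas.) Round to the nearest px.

x ≈ 1943

After adding the counterweight, total weight = 7.2 + 3.9 + 6.2 + 5.8 = 23.1.
Along x: (9633.9 + 5.8·x) / 23.1 = 905 (existing moment 7.2·708 + 3.9·133 + 6.2·648 = 9633.9) ⇒ x = (20905.5 − 9633.9) / 5.8 ≈ 1943.38.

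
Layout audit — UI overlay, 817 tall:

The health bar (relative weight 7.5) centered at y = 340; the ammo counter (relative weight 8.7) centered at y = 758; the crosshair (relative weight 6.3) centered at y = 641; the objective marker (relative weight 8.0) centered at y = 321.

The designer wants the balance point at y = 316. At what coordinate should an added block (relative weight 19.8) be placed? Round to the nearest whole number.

After adding the added block, total weight = 7.5 + 8.7 + 6.3 + 8.0 + 19.8 = 50.3.
Along y: (15750.9 + 19.8·y) / 50.3 = 316 (existing moment 7.5·340 + 8.7·758 + 6.3·641 + 8.0·321 = 15750.9) ⇒ y = (15894.8 − 15750.9) / 19.8 ≈ 7.27.

y ≈ 7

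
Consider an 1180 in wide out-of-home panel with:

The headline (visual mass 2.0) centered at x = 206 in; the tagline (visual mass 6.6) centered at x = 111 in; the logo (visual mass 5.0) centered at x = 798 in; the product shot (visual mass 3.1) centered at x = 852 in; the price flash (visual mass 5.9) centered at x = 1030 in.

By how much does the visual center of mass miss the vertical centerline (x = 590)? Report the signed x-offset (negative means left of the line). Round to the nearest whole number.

Σw = 2.0 + 6.6 + 5.0 + 3.1 + 5.9 = 22.6.
x-moment: 2.0·206 + 6.6·111 + 5.0·798 + 3.1·852 + 5.9·1030 = 13852.8; centroid 13852.8/22.6 ≈ 612.96.
Offset from x = 590: 612.96 − 590 ≈ 22.96.

≈ 23 in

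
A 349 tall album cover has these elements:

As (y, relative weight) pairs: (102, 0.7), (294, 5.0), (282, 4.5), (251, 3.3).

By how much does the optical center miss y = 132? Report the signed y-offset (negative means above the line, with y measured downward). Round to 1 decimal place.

Total weight = 0.7 + 5.0 + 4.5 + 3.3 = 13.5.
Σw·y = 0.7·102 + 5.0·294 + 4.5·282 + 3.3·251 = 3638.7, so ȳ = 3638.7/13.5 ≈ 269.53.
Difference: 269.53 − 132 ≈ 137.53.

≈ 137.5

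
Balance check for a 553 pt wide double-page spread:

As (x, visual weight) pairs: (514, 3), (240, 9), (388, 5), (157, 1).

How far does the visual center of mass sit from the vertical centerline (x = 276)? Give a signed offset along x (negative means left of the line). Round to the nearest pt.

Total weight = 3 + 9 + 5 + 1 = 18.
Σw·x = 3·514 + 9·240 + 5·388 + 1·157 = 5799, so x̄ = 5799/18 ≈ 322.17.
Offset from x = 276: 322.17 − 276 ≈ 46.17.

≈ 46 pt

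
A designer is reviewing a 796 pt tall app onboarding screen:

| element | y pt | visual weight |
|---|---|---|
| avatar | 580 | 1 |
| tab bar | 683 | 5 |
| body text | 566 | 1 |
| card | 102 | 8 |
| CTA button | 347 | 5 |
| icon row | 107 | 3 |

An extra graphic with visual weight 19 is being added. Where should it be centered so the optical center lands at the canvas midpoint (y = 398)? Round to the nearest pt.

With the extra graphic, Σw becomes 1 + 5 + 1 + 8 + 5 + 3 + 19 = 42.
y: target moment 42×398 = 16716; current 1·580 + 5·683 + 1·566 + 8·102 + 5·347 + 3·107 = 7433; the extra graphic supplies 9283, so y = 9283/19 ≈ 488.58.

y ≈ 489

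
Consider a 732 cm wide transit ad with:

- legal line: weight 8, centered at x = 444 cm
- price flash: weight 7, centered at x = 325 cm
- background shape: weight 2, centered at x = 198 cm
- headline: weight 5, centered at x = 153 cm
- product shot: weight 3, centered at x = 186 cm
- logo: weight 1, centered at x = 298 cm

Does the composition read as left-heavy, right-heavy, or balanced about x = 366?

Weights sum to 8 + 7 + 2 + 5 + 3 + 1 = 26.
Σw·x = 8·444 + 7·325 + 2·198 + 5·153 + 3·186 + 1·298 = 7844, so x̄ = 7844/26 ≈ 301.69.
301.7 vs midline 366 → left-heavy.

left-heavy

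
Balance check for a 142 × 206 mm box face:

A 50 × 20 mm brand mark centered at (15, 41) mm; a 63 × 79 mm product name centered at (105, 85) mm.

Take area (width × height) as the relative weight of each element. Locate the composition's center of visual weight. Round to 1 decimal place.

Areas: brand mark 50·20 = 1000, product name 63·79 = 4977. Total weight = 5977.
x: (1000·15 + 4977·105) / 5977 = 537585 / 5977 ≈ 89.94
y: (1000·41 + 4977·85) / 5977 = 464045 / 5977 ≈ 77.64

(89.9, 77.6)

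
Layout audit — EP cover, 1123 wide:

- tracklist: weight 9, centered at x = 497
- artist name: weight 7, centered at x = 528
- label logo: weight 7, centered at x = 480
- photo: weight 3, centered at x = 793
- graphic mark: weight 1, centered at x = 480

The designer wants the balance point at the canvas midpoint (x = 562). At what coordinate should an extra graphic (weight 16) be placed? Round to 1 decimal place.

With the extra graphic, Σw becomes 9 + 7 + 7 + 3 + 1 + 16 = 43.
x: target moment 43×562 = 24166; current 9·497 + 7·528 + 7·480 + 3·793 + 1·480 = 14388; the extra graphic supplies 9778, so x = 9778/16 ≈ 611.12.

x ≈ 611.1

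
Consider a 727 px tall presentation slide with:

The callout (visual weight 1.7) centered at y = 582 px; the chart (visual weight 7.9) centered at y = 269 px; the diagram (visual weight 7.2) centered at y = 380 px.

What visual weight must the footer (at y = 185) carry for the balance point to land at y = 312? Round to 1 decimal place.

w ≈ 4.8

Fixed elements: Σw = 1.7 + 7.9 + 7.2 = 16.8, Σw·y = 1.7·582 + 7.9·269 + 7.2·380 = 5850.5.
For the centroid to hit 312: (5850.5 + w·185) / (16.8 + w) = 312.
Rearranging, w·(185 − 312) = 312·16.8 − 5850.5 = -608.9, so w ≈ -608.9/-127 = 4.79.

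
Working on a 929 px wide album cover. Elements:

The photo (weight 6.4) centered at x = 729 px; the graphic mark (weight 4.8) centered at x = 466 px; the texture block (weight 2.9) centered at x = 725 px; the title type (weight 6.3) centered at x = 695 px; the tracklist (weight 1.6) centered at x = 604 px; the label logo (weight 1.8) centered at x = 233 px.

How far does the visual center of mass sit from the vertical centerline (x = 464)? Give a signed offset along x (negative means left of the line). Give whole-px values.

Weights sum to 6.4 + 4.8 + 2.9 + 6.3 + 1.6 + 1.8 = 23.8.
Σw·x = 14769.2; x̄ = 14769.2/23.8 ≈ 620.55.
Difference: 620.55 − 464 ≈ 156.55.

≈ 157 px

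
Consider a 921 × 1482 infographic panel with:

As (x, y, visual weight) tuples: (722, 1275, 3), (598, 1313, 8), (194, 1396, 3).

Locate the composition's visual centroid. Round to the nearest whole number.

Σw = 3 + 8 + 3 = 14.
x: (3·722 + 8·598 + 3·194) / 14 = 7532 / 14 ≈ 538.00
y: (3·1275 + 8·1313 + 3·1396) / 14 = 18517 / 14 ≈ 1322.64

(538, 1323)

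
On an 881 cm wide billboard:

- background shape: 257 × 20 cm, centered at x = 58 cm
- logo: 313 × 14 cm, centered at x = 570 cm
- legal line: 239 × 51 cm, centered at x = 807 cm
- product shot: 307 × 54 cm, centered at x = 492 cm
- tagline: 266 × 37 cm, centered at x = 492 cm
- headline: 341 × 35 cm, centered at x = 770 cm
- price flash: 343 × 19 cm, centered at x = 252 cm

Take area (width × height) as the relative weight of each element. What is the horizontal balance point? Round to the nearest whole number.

x ≈ 548

Taking area as weight: background shape 257·20 = 5140, logo 313·14 = 4382, legal line 239·51 = 12189, product shot 307·54 = 16578, tagline 266·37 = 9842, headline 341·35 = 11935, price flash 343·19 = 6517. Sum 66583.
x: moment 36463257 / weight 66583 ≈ 547.64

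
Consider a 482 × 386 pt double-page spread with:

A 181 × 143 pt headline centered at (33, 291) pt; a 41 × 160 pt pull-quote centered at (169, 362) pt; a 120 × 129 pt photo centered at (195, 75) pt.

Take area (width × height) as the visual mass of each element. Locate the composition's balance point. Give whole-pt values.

Taking area as weight: headline 181·143 = 25883, pull-quote 41·160 = 6560, photo 120·129 = 15480. Sum 47923.
x-moment: 25883·33 + 6560·169 + 15480·195 = 4981379; centroid 4981379/47923 ≈ 103.95.
y-moment: 25883·291 + 6560·362 + 15480·75 = 11067673; centroid 11067673/47923 ≈ 230.95.

(104, 231)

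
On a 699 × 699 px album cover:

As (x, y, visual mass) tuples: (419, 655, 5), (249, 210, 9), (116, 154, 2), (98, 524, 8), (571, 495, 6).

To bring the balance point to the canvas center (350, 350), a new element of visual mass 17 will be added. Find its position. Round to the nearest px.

(451, 224)

New total weight: (5 + 9 + 2 + 8 + 6) + 17 = 47.
x: target moment 47×350 = 16450; current 5·419 + 9·249 + 2·116 + 8·98 + 6·571 = 8778; the new element supplies 7672, so x = 7672/17 ≈ 451.29.
y: target moment 47×350 = 16450; current 5·655 + 9·210 + 2·154 + 8·524 + 6·495 = 12635; the new element supplies 3815, so y = 3815/17 ≈ 224.41.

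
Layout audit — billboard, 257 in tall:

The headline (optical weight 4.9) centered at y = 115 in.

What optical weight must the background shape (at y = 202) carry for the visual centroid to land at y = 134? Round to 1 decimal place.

w ≈ 1.4

Known: weight 4.9 with moment 4.9·115 = 563.5.
Set Σw·y/Σw = 134: (563.5 + 202w) = 134·(4.9 + w).
Rearranging, w·(202 − 134) = 134·4.9 − 563.5 = 93.1, so w ≈ 93.1/68 = 1.37.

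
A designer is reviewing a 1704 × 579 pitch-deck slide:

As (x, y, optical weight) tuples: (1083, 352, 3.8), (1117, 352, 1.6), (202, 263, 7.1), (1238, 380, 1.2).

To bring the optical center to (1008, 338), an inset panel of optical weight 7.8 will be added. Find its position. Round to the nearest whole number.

With the inset panel, Σw becomes 3.8 + 1.6 + 7.1 + 1.2 + 7.8 = 21.5.
x: target moment 21.5×1008 = 21672.0; current 3.8·1083 + 1.6·1117 + 7.1·202 + 1.2·1238 = 8822.4; the inset panel supplies 12849.6, so x = 12849.6/7.8 ≈ 1647.38.
y: target moment 21.5×338 = 7267.0; current 3.8·352 + 1.6·352 + 7.1·263 + 1.2·380 = 4224.1; the inset panel supplies 3042.9, so y = 3042.9/7.8 ≈ 390.12.

(1647, 390)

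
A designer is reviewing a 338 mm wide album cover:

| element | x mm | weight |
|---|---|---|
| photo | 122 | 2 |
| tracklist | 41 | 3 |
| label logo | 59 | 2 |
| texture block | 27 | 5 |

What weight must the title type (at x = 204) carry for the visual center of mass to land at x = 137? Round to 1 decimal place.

Fixed elements: Σw = 2 + 3 + 2 + 5 = 12, Σw·x = 2·122 + 3·41 + 2·59 + 5·27 = 620.
For the centroid to hit 137: (620 + w·204) / (12 + w) = 137.
Solving: w = (137·12 − 620) / (204 − 137) = 1024 / 67 ≈ 15.28.

w ≈ 15.3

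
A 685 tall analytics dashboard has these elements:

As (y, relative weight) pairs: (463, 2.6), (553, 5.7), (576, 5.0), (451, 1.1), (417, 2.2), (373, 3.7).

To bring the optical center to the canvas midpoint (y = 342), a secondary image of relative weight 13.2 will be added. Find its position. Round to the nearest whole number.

y ≈ 108

With the secondary image, Σw becomes 2.6 + 5.7 + 5.0 + 1.1 + 2.2 + 3.7 + 13.2 = 33.5.
Along y: (10029.5 + 13.2·y) / 33.5 = 342 (existing moment 2.6·463 + 5.7·553 + 5.0·576 + 1.1·451 + 2.2·417 + 3.7·373 = 10029.5) ⇒ y = (11457.0 − 10029.5) / 13.2 ≈ 108.14.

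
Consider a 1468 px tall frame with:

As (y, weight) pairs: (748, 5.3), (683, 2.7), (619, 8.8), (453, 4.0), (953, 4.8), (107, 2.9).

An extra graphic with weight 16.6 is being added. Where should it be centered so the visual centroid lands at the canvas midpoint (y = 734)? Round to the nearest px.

y ≈ 913

With the extra graphic, Σw becomes 5.3 + 2.7 + 8.8 + 4.0 + 4.8 + 2.9 + 16.6 = 45.1.
Along y: (17952.4 + 16.6·y) / 45.1 = 734 (existing moment 5.3·748 + 2.7·683 + 8.8·619 + 4.0·453 + 4.8·953 + 2.9·107 = 17952.4) ⇒ y = (33103.4 − 17952.4) / 16.6 ≈ 912.71.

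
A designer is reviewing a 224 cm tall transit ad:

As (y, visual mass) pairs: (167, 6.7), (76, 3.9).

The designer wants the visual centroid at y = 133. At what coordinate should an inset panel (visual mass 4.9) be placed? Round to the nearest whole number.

With the inset panel, Σw becomes 6.7 + 3.9 + 4.9 = 15.5.
y: need Σw·y = 15.5·133 = 2061.5. Existing = 6.7·167 + 3.9·76 = 1415.3. Remainder 646.2 / 4.9 ≈ 131.88.

y ≈ 132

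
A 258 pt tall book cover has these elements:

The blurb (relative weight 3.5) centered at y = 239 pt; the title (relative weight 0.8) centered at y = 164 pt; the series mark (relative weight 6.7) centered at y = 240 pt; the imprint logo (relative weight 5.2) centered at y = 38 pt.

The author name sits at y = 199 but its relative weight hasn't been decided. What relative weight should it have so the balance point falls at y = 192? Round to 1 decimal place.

w ≈ 48.2

Existing Σw = 16.2 (3.5 + 0.8 + 6.7 + 5.2); existing moment 3.5·239 + 0.8·164 + 6.7·240 + 5.2·38 = 2773.3.
Set Σw·y/Σw = 192: (2773.3 + 199w) = 192·(16.2 + w).
So w = (192·16.2 − 2773.3)/(199 − 192) = 337.1/7 ≈ 48.16.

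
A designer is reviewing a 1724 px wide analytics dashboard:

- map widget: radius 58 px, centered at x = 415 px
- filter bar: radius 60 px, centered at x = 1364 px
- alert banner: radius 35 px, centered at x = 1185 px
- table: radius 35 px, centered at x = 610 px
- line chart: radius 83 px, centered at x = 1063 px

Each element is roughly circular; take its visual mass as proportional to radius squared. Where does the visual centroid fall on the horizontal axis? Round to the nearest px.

x ≈ 971

Weights ∝ r²: map widget 58² = 3364, filter bar 60² = 3600, alert banner 35² = 1225, table 35² = 1225, line chart 83² = 6889; Σw = 16303.
x-moment: 3364·415 + 3600·1364 + 1225·1185 + 1225·610 + 6889·1063 = 15828342; centroid 15828342/16303 ≈ 970.89.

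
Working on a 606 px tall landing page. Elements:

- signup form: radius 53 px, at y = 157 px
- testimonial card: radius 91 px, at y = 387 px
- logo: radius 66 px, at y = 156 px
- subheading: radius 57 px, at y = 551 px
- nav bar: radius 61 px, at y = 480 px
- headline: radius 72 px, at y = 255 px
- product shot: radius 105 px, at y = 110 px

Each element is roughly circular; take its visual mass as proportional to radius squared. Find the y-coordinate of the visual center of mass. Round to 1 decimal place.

r² weights: signup form 53² = 2809, testimonial card 91² = 8281, logo 66² = 4356, subheading 57² = 3249, nav bar 61² = 3721, headline 72² = 5184, product shot 105² = 11025. Total = 38625.
Σw·y = 2809·157 + 8281·387 + 4356·156 + 3249·551 + 3721·480 + 5184·255 + 11025·110 = 10436245, so ȳ = 10436245/38625 ≈ 270.19.

y ≈ 270.2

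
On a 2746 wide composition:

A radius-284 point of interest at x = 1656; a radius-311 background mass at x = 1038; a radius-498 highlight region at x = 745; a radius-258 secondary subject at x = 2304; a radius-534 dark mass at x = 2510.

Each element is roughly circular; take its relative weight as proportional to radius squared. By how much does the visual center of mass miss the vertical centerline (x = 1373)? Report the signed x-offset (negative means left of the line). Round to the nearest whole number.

≈ 284

r² weights: point of interest 284² = 80656, background mass 311² = 96721, highlight region 498² = 248004, secondary subject 258² = 66564, dark mass 534² = 285156. Total = 777101.
x: (80656·1656 + 96721·1038 + 248004·745 + 66564·2304 + 285156·2510) / 777101 = 1287830730 / 777101 ≈ 1657.22
Against x = 1373, that's 1657.22 − 1373 = 284.22.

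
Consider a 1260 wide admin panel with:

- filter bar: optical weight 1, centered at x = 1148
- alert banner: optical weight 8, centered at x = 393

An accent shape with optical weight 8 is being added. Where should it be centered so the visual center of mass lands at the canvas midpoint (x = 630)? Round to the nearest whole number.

x ≈ 802

New total weight: (1 + 8) + 8 = 17.
x: need Σw·x = 17·630 = 10710. Existing = 1·1148 + 8·393 = 4292. Remainder 6418 / 8 ≈ 802.25.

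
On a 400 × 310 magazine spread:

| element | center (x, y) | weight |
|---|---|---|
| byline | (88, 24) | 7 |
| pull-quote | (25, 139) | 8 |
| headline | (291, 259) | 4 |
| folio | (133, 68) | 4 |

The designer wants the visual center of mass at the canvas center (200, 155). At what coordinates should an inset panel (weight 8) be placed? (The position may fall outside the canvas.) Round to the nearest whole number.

After adding the inset panel, total weight = 7 + 8 + 4 + 4 + 8 = 31.
Along x: (2512 + 8·x) / 31 = 200 (existing moment 7·88 + 8·25 + 4·291 + 4·133 = 2512) ⇒ x = (6200 − 2512) / 8 ≈ 461.00.
Along y: (2588 + 8·y) / 31 = 155 (existing moment 7·24 + 8·139 + 4·259 + 4·68 = 2588) ⇒ y = (4805 − 2588) / 8 ≈ 277.12.

(461, 277)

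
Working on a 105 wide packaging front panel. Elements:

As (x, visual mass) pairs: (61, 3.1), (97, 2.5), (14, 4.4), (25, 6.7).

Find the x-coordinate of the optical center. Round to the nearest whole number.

Σw = 3.1 + 2.5 + 4.4 + 6.7 = 16.7.
Σw·x = 3.1·61 + 2.5·97 + 4.4·14 + 6.7·25 = 660.7, so x̄ = 660.7/16.7 ≈ 39.56.

x ≈ 40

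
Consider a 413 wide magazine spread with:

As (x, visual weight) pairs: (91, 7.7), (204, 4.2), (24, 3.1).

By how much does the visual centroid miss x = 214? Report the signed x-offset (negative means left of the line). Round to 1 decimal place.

Total weight = 7.7 + 4.2 + 3.1 = 15.0.
Σw·x = 7.7·91 + 4.2·204 + 3.1·24 = 1631.9, so x̄ = 1631.9/15.0 ≈ 108.79.
Difference: 108.79 − 214 ≈ -105.21.

≈ -105.2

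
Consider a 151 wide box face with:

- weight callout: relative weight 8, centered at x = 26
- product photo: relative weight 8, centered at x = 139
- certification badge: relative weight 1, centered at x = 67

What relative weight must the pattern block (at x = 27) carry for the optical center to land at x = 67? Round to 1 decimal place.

w ≈ 6.2

Existing Σw = 17 (8 + 8 + 1); existing moment 8·26 + 8·139 + 1·67 = 1387.
For the centroid to hit 67: (1387 + w·27) / (17 + w) = 67.
So w = (67·17 − 1387)/(27 − 67) = -248/-40 ≈ 6.20.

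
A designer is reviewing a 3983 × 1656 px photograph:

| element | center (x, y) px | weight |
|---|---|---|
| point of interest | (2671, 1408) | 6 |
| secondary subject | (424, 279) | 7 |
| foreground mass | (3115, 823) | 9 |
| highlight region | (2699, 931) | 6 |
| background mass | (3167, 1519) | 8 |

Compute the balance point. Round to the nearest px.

(2460, 987)

Total weight = 6 + 7 + 9 + 6 + 8 = 36.
Σw·x = 6·2671 + 7·424 + 9·3115 + 6·2699 + 8·3167 = 88559, so x̄ = 88559/36 ≈ 2459.97.
Σw·y = 6·1408 + 7·279 + 9·823 + 6·931 + 8·1519 = 35546, so ȳ = 35546/36 ≈ 987.39.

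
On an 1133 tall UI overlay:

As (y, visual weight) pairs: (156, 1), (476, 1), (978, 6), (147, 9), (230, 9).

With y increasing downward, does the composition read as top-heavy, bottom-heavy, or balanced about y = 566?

top-heavy

Total weight = 1 + 1 + 6 + 9 + 9 = 26.
Σw·y = 1·156 + 1·476 + 6·978 + 9·147 + 9·230 = 9893, so ȳ = 9893/26 ≈ 380.50.
380.5 vs midline 566 → top-heavy.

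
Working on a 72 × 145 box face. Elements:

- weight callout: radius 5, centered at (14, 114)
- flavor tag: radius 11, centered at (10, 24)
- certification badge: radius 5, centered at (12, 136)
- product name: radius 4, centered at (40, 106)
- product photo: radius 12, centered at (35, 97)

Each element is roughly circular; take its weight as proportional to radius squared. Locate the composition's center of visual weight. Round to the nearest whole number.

Weights ∝ r²: weight callout 5² = 25, flavor tag 11² = 121, certification badge 5² = 25, product name 4² = 16, product photo 12² = 144; Σw = 331.
Σw·x = 25·14 + 121·10 + 25·12 + 16·40 + 144·35 = 7540, so x̄ = 7540/331 ≈ 22.78.
Σw·y = 25·114 + 121·24 + 25·136 + 16·106 + 144·97 = 24818, so ȳ = 24818/331 ≈ 74.98.

(23, 75)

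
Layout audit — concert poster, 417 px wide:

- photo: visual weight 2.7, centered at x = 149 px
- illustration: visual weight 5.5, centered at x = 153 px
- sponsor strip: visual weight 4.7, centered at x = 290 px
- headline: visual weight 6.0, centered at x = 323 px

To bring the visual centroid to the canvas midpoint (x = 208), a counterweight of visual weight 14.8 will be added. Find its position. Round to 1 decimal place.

With the counterweight, Σw becomes 2.7 + 5.5 + 4.7 + 6.0 + 14.8 = 33.7.
x: need Σw·x = 33.7·208 = 7009.6. Existing = 2.7·149 + 5.5·153 + 4.7·290 + 6.0·323 = 4544.8. Remainder 2464.8 / 14.8 ≈ 166.54.

x ≈ 166.5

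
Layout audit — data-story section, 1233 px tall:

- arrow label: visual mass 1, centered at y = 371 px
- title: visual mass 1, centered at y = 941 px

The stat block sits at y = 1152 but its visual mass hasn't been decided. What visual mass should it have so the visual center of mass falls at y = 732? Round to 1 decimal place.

w ≈ 0.4

Existing Σw = 2 (1 + 1); existing moment 1·371 + 1·941 = 1312.
Set Σw·y/Σw = 732: (1312 + 1152w) = 732·(2 + w).
Solving: w = (732·2 − 1312) / (1152 − 732) = 152 / 420 ≈ 0.36.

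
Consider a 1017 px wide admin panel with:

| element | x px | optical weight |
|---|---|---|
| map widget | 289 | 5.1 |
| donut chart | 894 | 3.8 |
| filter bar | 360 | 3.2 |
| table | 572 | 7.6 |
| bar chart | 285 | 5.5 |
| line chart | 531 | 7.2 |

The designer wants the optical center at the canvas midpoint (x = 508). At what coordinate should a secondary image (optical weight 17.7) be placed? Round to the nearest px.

x ≈ 547

After adding the secondary image, total weight = 5.1 + 3.8 + 3.2 + 7.6 + 5.5 + 7.2 + 17.7 = 50.1.
x: target moment 50.1×508 = 25450.8; current 5.1·289 + 3.8·894 + 3.2·360 + 7.6·572 + 5.5·285 + 7.2·531 = 15761.0; the secondary image supplies 9689.8, so x = 9689.8/17.7 ≈ 547.45.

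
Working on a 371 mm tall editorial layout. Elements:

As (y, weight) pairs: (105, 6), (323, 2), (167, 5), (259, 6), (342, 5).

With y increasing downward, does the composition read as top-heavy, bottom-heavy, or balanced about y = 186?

Weights sum to 6 + 2 + 5 + 6 + 5 = 24.
Σw·y = 6·105 + 2·323 + 5·167 + 6·259 + 5·342 = 5375, so ȳ = 5375/24 ≈ 223.96.
224.0 lies below (larger y than) the midline 186, so the layout is bottom-heavy.

bottom-heavy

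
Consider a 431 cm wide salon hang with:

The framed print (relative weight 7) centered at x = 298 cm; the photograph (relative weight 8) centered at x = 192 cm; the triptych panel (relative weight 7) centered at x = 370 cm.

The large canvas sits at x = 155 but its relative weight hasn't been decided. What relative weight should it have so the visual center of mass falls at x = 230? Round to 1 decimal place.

w ≈ 15.4

Known weights sum to 7 + 8 + 7 = 22; their moment is 7·298 + 8·192 + 7·370 = 6212.
Set Σw·x/Σw = 230: (6212 + 155w) = 230·(22 + w).
So w = (230·22 − 6212)/(155 − 230) = -1152/-75 ≈ 15.36.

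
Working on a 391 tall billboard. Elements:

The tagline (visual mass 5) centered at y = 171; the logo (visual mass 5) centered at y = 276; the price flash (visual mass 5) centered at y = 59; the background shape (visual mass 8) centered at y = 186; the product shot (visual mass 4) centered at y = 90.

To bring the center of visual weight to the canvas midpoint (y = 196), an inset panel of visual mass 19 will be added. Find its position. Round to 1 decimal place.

After adding the inset panel, total weight = 5 + 5 + 5 + 8 + 4 + 19 = 46.
y: target moment 46×196 = 9016; current 5·171 + 5·276 + 5·59 + 8·186 + 4·90 = 4378; the inset panel supplies 4638, so y = 4638/19 ≈ 244.11.

y ≈ 244.1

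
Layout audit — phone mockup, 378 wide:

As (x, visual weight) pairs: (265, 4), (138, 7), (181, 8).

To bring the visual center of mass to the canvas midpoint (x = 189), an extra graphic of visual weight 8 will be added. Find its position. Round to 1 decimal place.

With the extra graphic, Σw becomes 4 + 7 + 8 + 8 = 27.
x: need Σw·x = 27·189 = 5103. Existing = 4·265 + 7·138 + 8·181 = 3474. Remainder 1629 / 8 ≈ 203.62.

x ≈ 203.6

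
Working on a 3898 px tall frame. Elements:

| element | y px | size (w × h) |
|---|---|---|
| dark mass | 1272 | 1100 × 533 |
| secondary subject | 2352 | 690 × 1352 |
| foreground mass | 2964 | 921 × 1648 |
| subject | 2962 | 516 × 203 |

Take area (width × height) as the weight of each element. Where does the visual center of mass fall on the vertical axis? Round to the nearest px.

y ≈ 2466

Areas: dark mass 1100·533 = 586300, secondary subject 690·1352 = 932880, foreground mass 921·1648 = 1517808, subject 516·203 = 104748. Total weight = 3141736.
y-moment: 586300·1272 + 932880·2352 + 1517808·2964 + 104748·2962 = 7748953848; centroid 7748953848/3141736 ≈ 2466.46.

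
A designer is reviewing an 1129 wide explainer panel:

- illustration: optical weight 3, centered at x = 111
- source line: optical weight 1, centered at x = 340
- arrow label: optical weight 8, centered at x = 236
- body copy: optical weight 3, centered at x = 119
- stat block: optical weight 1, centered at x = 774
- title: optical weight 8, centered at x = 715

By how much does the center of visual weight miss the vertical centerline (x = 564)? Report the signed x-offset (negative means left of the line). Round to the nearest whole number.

Total weight = 3 + 1 + 8 + 3 + 1 + 8 = 24.
Σw·x = 3·111 + 1·340 + 8·236 + 3·119 + 1·774 + 8·715 = 9412, so x̄ = 9412/24 ≈ 392.17.
Offset from x = 564: 392.17 − 564 ≈ -171.83.

≈ -172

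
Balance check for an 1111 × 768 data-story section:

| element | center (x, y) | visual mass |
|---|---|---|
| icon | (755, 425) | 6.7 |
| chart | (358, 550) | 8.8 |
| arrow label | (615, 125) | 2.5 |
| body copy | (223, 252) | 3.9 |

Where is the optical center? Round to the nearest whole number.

Weights sum to 6.7 + 8.8 + 2.5 + 3.9 = 21.9.
x: (6.7·755 + 8.8·358 + 2.5·615 + 3.9·223) / 21.9 = 10616.1 / 21.9 ≈ 484.75
y: (6.7·425 + 8.8·550 + 2.5·125 + 3.9·252) / 21.9 = 8982.8 / 21.9 ≈ 410.17

(485, 410)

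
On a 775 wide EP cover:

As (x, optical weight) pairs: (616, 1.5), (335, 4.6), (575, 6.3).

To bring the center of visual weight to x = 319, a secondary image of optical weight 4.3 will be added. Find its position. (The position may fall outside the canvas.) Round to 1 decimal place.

With the secondary image, Σw becomes 1.5 + 4.6 + 6.3 + 4.3 = 16.7.
x: need Σw·x = 16.7·319 = 5327.3. Existing = 1.5·616 + 4.6·335 + 6.3·575 = 6087.5. Remainder -760.2 / 4.3 ≈ -176.79.

x ≈ -176.8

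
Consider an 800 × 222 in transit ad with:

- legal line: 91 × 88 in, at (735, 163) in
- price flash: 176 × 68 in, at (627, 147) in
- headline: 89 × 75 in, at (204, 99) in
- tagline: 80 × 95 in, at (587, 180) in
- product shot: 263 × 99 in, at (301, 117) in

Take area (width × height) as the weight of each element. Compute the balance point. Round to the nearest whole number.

Taking area as weight: legal line 91·88 = 8008, price flash 176·68 = 11968, headline 89·75 = 6675, tagline 80·95 = 7600, product shot 263·99 = 26037. Sum 60288.
x-moment: 8008·735 + 11968·627 + 6675·204 + 7600·587 + 26037·301 = 27049853; centroid 27049853/60288 ≈ 448.68.
y-moment: 8008·163 + 11968·147 + 6675·99 + 7600·180 + 26037·117 = 8139754; centroid 8139754/60288 ≈ 135.01.

(449, 135)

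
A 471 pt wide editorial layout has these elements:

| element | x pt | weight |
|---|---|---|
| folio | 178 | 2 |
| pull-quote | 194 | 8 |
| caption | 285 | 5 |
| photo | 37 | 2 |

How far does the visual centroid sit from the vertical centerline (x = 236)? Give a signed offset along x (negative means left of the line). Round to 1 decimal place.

Weights sum to 2 + 8 + 5 + 2 = 17.
x: (2·178 + 8·194 + 5·285 + 2·37) / 17 = 3407 / 17 ≈ 200.41
Difference: 200.41 − 236 ≈ -35.59.

≈ -35.6 pt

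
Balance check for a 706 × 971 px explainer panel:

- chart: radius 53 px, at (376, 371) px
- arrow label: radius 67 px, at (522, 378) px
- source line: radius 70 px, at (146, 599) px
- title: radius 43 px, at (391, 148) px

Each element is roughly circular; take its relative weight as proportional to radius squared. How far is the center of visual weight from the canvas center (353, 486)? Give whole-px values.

Weights ∝ r²: chart 53² = 2809, arrow label 67² = 4489, source line 70² = 4900, title 43² = 1849; Σw = 14047.
x: (2809·376 + 4489·522 + 4900·146 + 1849·391) / 14047 = 4837801 / 14047 ≈ 344.40
y: (2809·371 + 4489·378 + 4900·599 + 1849·148) / 14047 = 5947733 / 14047 ≈ 423.42
From (353, 486): dx = -8.60, dy = -62.58, so the distance is √(dx²+dy²) ≈ 63.17.

≈ 63 px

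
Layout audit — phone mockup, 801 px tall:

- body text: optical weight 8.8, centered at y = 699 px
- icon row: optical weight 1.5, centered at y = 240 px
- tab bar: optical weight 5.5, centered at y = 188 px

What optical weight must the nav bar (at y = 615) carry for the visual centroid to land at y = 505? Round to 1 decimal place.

Existing Σw = 15.8 (8.8 + 1.5 + 5.5); existing moment 8.8·699 + 1.5·240 + 5.5·188 = 7545.2.
Balance at y = 505 requires (7545.2 + w·615) / (15.8 + w) = 505.
Solving: w = (505·15.8 − 7545.2) / (615 − 505) = 433.8 / 110 ≈ 3.94.

w ≈ 3.9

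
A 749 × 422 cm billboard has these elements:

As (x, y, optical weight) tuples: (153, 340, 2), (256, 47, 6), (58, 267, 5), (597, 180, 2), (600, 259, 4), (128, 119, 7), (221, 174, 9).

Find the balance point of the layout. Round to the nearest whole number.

Total weight = 2 + 6 + 5 + 2 + 4 + 7 + 9 = 35.
x-moment: 2·153 + 6·256 + 5·58 + 2·597 + 4·600 + 7·128 + 9·221 = 8611; centroid 8611/35 ≈ 246.03.
y-moment: 2·340 + 6·47 + 5·267 + 2·180 + 4·259 + 7·119 + 9·174 = 6092; centroid 6092/35 ≈ 174.06.

(246, 174)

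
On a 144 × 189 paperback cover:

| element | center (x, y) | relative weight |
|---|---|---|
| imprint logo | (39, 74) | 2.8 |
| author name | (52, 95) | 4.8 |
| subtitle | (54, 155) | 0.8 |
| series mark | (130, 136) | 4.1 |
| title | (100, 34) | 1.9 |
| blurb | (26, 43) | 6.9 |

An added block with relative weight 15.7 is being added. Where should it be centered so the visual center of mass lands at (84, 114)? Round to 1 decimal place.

(114.9, 160.0)

New total weight: (2.8 + 4.8 + 0.8 + 4.1 + 1.9 + 6.9) + 15.7 = 37.0.
x: target moment 37.0×84 = 3108.0; current 2.8·39 + 4.8·52 + 0.8·54 + 4.1·130 + 1.9·100 + 6.9·26 = 1304.4; the added block supplies 1803.6, so x = 1803.6/15.7 ≈ 114.88.
y: target moment 37.0×114 = 4218.0; current 2.8·74 + 4.8·95 + 0.8·155 + 4.1·136 + 1.9·34 + 6.9·43 = 1706.1; the added block supplies 2511.9, so y = 2511.9/15.7 ≈ 159.99.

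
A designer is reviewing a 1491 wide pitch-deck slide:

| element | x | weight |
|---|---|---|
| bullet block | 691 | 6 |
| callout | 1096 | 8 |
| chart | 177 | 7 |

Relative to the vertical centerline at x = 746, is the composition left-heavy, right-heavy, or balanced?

left-heavy

Σw = 6 + 8 + 7 = 21.
Σw·x = 6·691 + 8·1096 + 7·177 = 14153, so x̄ = 14153/21 ≈ 673.95.
674.0 lies left of the midline 746, so the layout is left-heavy.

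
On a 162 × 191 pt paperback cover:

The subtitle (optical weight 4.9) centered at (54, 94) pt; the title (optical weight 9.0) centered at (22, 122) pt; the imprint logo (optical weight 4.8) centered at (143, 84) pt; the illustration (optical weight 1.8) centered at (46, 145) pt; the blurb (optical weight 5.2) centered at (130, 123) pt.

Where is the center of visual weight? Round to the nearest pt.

(74, 111)

Σw = 4.9 + 9.0 + 4.8 + 1.8 + 5.2 = 25.7.
Σw·x = 4.9·54 + 9.0·22 + 4.8·143 + 1.8·46 + 5.2·130 = 1907.8, so x̄ = 1907.8/25.7 ≈ 74.23.
Σw·y = 4.9·94 + 9.0·122 + 4.8·84 + 1.8·145 + 5.2·123 = 2862.4, so ȳ = 2862.4/25.7 ≈ 111.38.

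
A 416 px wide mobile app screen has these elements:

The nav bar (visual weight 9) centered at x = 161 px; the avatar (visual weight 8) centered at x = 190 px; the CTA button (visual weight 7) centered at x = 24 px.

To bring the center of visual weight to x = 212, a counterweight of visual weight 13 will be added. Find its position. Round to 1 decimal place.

x ≈ 362.1

New total weight: (9 + 8 + 7) + 13 = 37.
x: target moment 37×212 = 7844; current 9·161 + 8·190 + 7·24 = 3137; the counterweight supplies 4707, so x = 4707/13 ≈ 362.08.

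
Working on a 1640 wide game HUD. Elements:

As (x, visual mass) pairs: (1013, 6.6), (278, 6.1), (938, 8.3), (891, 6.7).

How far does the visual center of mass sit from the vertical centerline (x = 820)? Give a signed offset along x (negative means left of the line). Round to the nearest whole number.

≈ -21

Σw = 6.6 + 6.1 + 8.3 + 6.7 = 27.7.
Σw·x = 6.6·1013 + 6.1·278 + 8.3·938 + 6.7·891 = 22136.7, so x̄ = 22136.7/27.7 ≈ 799.16.
Offset from x = 820: 799.16 − 820 ≈ -20.84.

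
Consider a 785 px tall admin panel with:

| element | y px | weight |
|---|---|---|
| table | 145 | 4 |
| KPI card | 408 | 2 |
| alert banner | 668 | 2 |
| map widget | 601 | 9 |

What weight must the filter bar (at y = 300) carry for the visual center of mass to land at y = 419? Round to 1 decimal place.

w ≈ 8.6

Fixed elements: Σw = 4 + 2 + 2 + 9 = 17, Σw·y = 4·145 + 2·408 + 2·668 + 9·601 = 8141.
For the centroid to hit 419: (8141 + w·300) / (17 + w) = 419.
Solving: w = (419·17 − 8141) / (300 − 419) = -1018 / -119 ≈ 8.55.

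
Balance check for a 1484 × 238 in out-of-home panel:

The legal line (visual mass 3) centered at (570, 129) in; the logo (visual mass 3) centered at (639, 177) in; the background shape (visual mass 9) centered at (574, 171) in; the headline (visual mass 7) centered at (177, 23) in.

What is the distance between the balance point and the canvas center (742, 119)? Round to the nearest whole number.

Weights sum to 3 + 3 + 9 + 7 = 22.
x-moment: 3·570 + 3·639 + 9·574 + 7·177 = 10032; centroid 10032/22 ≈ 456.00.
y-moment: 3·129 + 3·177 + 9·171 + 7·23 = 2618; centroid 2618/22 ≈ 119.00.
Relative to (742, 119): Δ = (-286.00, 0.00); |Δ| = √(-286.00² + 0.00²) ≈ 286.00.

≈ 286 in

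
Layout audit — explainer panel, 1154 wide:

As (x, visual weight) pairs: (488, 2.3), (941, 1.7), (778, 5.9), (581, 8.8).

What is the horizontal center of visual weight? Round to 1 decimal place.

x ≈ 664.4

Σw = 2.3 + 1.7 + 5.9 + 8.8 = 18.7.
x-moment: 2.3·488 + 1.7·941 + 5.9·778 + 8.8·581 = 12425.1; centroid 12425.1/18.7 ≈ 664.44.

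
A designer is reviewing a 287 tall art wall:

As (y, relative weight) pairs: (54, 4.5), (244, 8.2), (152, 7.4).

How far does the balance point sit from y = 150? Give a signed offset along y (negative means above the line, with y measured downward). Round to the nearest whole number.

≈ 18

Σw = 4.5 + 8.2 + 7.4 = 20.1.
Σw·y = 4.5·54 + 8.2·244 + 7.4·152 = 3368.6, so ȳ = 3368.6/20.1 ≈ 167.59.
Against y = 150, that's 167.59 − 150 = 17.59.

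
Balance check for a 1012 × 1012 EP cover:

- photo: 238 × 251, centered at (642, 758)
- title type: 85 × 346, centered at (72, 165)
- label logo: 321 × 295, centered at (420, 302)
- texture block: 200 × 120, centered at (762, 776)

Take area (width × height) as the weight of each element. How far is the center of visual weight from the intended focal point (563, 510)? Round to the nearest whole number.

Areas → weights: photo 238·251 = 59738, title type 85·346 = 29410, label logo 321·295 = 94695, texture block 200·120 = 24000; Σw = 207843.
Σw·x = 59738·642 + 29410·72 + 94695·420 + 24000·762 = 98529216, so x̄ = 98529216/207843 ≈ 474.06.
Σw·y = 59738·758 + 29410·165 + 94695·302 + 24000·776 = 97355944, so ȳ = 97355944/207843 ≈ 468.41.
Offset from (563, 510): Δx ≈ -88.94, Δy ≈ -41.59; distance = √(Δx² + Δy²) ≈ 98.19.

≈ 98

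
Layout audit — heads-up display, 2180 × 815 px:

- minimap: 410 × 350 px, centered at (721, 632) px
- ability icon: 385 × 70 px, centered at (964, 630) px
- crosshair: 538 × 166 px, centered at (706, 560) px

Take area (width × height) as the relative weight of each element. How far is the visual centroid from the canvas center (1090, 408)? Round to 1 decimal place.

≈ 401.7 px

Areas: minimap 410·350 = 143500, ability icon 385·70 = 26950, crosshair 538·166 = 89308. Total weight = 259758.
x: (143500·721 + 26950·964 + 89308·706) / 259758 = 192494748 / 259758 ≈ 741.05
y: (143500·632 + 26950·630 + 89308·560) / 259758 = 157682980 / 259758 ≈ 607.04
Relative to (1090, 408): Δ = (-348.95, 199.04); |Δ| = √(-348.95² + 199.04²) ≈ 401.72.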